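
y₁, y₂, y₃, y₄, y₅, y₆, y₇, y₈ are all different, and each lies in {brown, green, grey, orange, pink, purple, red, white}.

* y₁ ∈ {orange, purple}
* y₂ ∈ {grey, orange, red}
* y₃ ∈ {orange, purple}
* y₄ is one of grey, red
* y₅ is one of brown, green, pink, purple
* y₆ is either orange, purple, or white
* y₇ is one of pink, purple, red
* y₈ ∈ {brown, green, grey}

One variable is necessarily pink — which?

The 8 variables together cover exactly {brown, green, grey, orange, pink, purple, red, white} — 8 values for 8 variables — and white appears only in y₆'s list, so y₆ = white.
y₁ and y₃ between them cover only {orange, purple} — a naked pair. Remove those values from y₂, y₅, y₇.
y₂ and y₄ share exactly the 2 values {grey, red}; by pigeonhole those values go to them, so strike grey, red from y₇, y₈.
So pink goes to y₇.

y₇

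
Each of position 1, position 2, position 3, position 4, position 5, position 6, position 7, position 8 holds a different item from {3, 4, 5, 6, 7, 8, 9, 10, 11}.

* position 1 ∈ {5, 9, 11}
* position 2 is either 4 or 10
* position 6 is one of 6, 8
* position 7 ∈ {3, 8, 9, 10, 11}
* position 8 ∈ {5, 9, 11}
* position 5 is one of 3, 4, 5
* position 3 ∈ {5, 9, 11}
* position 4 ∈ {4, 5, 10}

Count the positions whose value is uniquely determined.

The 8 variables together cover exactly {3, 4, 5, 6, 8, 9, 10, 11} — 8 values for 8 variables — and 6 appears only in position 6's list, so position 6 = 6.
The 7 still-open variables together cover exactly {3, 4, 5, 8, 9, 10, 11} — 7 values for 7 variables — and 8 appears only in position 7's list, so position 7 = 8.
Among the 6 still-open variables, 3 fits only position 5 (and all 6 values in {3, 4, 5, 9, 10, 11} must be used), so position 5 = 3.
position 1, position 3, position 8 between them cover only {5, 9, 11} — a naked triple. Remove those values from position 4.
Determined: position 5=3, position 6=6, position 7=8. The other positions each still have more than one consistent value. That makes 3.

3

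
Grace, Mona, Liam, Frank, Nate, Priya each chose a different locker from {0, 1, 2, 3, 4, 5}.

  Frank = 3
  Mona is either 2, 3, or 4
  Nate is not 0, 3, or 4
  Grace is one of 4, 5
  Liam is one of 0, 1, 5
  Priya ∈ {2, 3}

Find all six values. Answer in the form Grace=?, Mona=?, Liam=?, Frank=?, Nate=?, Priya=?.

Frank must be 3 (only option left). So Mona, Priya can't be 3.
Priya has just one choice, so Priya = 2. So Mona, Nate can't be 2.
That leaves Mona = 4. Eliminate 4 elsewhere: Grace.
Grace's domain is down to {5}, so Grace = 5. Eliminate 5 elsewhere: Liam, Nate.
That leaves Nate = 1. Strike 1 from Liam.
That leaves Liam = 0.

Grace=5, Mona=4, Liam=0, Frank=3, Nate=1, Priya=2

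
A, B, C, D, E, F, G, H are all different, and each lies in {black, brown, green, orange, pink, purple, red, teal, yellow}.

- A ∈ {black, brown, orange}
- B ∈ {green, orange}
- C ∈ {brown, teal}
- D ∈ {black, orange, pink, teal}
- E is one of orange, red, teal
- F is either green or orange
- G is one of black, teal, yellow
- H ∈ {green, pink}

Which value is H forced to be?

The 8 variables draw from only 8 values {black, brown, green, orange, pink, red, teal, yellow}, so each is used; only E can be red, hence E = red.
The 7 still-open variables draw from only 7 values {black, brown, green, orange, pink, teal, yellow}, so each is used; only G can be yellow, hence G = yellow.
B and F share exactly the 2 values {green, orange}; by pigeonhole those values go to them, so strike green, orange from A, D, H.
So H = pink.

pink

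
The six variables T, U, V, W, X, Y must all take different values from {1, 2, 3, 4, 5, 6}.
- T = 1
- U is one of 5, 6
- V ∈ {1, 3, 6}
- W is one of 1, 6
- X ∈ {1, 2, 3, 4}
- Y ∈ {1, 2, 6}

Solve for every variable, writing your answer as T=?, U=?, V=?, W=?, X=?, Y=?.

T=1, U=5, V=3, W=6, X=4, Y=2

T has just one choice, so T = 1. So V, W, X, Y can't be 1.
W must be 6 (only option left). Remove 6 from U, V, Y.
That leaves Y = 2. Remove 2 from X.
U has just one choice, so U = 5.
V must be 3 (only option left). Eliminate 3 elsewhere: X.
That leaves X = 4.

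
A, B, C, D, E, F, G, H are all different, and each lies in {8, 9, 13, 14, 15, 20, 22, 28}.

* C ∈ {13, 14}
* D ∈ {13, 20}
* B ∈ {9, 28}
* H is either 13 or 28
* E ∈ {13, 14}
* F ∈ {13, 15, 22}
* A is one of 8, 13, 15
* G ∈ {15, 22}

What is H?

28

The 8 variables draw from only 8 values {8, 9, 13, 14, 15, 20, 22, 28}, so each is used; only A can be 8, hence A = 8.
Among the 7 still-open variables, 9 fits only B (and all 7 values in {9, 13, 14, 15, 20, 22, 28} must be used), so B = 9.
Among the 6 still-open variables, 20 fits only D (and all 6 values in {13, 14, 15, 20, 22, 28} must be used), so D = 20.
The 5 still-open variables together cover exactly {13, 14, 15, 22, 28} — 5 values for 5 variables — and 28 appears only in H's list, so H = 28.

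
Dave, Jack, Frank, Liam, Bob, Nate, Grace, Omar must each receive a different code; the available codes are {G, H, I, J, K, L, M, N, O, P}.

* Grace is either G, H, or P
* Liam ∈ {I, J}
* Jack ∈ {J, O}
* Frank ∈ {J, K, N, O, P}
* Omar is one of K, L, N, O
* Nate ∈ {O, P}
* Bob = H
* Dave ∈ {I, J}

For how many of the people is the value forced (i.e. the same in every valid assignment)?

Bob has just one choice, so Bob = H. Strike H from Grace.
The 2 variables Dave and Liam are confined to {I, J}, which locks those values in; drop them from Jack, Frank.
That leaves Jack = O. Strike O from Frank, Nate, Omar.
That leaves Nate = P. Eliminate P elsewhere: Frank, Grace.
That leaves Grace = G.
Determined: Jack=O, Bob=H, Nate=P, Grace=G. The other people each still have more than one consistent value. That makes 4.

4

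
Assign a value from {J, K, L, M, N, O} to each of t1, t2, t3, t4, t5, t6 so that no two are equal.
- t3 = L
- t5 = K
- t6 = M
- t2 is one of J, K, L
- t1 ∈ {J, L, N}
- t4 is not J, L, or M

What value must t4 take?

t3's domain is down to {L}, so t3 = L. So t1, t2 can't be L.
t5 must be K (only option left). So t2, t4 can't be K.
t6's domain is down to {M}, so t6 = M.
t2 has just one choice, so t2 = J. Strike J from t1.
t1 must be N (only option left). Remove N from t4.
So t4 = O.

O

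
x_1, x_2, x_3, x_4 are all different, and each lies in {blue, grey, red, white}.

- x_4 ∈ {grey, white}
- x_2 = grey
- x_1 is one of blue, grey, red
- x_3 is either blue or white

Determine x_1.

red

x_2's domain is down to {grey}, so x_2 = grey. So x_1, x_4 can't be grey.
x_4 has just one choice, so x_4 = white. Eliminate white elsewhere: x_3.
That leaves x_3 = blue. Eliminate blue elsewhere: x_1.
So x_1 = red.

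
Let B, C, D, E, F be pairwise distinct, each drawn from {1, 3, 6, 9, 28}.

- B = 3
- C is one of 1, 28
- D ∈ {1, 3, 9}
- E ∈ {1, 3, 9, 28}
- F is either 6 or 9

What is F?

6

B must be 3 (only option left). Eliminate 3 elsewhere: D, E.
The 4 still-open variables together cover exactly {1, 6, 9, 28} — 4 values for 4 variables — and 6 appears only in F's list, so F = 6.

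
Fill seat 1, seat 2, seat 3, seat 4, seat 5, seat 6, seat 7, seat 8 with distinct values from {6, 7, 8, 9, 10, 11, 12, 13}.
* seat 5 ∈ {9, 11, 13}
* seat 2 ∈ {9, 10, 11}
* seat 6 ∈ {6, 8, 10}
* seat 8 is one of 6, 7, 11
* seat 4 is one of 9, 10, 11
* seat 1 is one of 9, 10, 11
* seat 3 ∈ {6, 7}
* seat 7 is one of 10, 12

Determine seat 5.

13

Among the 8 variables, 8 fits only seat 6 (and all 8 values in {6, 7, 8, 9, 10, 11, 12, 13} must be used), so seat 6 = 8.
The 7 still-open variables draw from only 7 values {6, 7, 9, 10, 11, 12, 13}, so each is used; only seat 7 can be 12, hence seat 7 = 12.
The 6 still-open variables draw from only 6 values {6, 7, 9, 10, 11, 13}, so each is used; only seat 5 can be 13, hence seat 5 = 13.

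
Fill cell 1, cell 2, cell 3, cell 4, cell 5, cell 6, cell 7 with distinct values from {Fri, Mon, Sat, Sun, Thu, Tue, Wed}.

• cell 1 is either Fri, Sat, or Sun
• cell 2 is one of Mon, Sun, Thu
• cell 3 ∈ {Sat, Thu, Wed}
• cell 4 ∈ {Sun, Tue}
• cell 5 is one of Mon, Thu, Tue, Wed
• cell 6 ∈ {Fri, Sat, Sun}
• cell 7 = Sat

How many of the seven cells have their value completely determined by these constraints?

2

cell 7 has just one choice, so cell 7 = Sat. So cell 1, cell 3, cell 6 can't be Sat.
cell 1 and cell 6 share exactly the 2 values {Fri, Sun}; by pigeonhole those values go to them, so strike Fri, Sun from cell 2, cell 4.
cell 4 has just one choice, so cell 4 = Tue. So cell 5 can't be Tue.
Determined: cell 4=Tue, cell 7=Sat. The other cells each still have more than one consistent value. That makes 2.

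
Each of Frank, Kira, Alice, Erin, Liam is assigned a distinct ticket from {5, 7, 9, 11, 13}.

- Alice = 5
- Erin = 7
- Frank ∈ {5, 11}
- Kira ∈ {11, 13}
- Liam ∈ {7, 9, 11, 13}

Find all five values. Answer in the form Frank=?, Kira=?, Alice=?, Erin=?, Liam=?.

Alice has just one choice, so Alice = 5. So Frank can't be 5.
Erin must be 7 (only option left). So Liam can't be 7.
That leaves Frank = 11. Strike 11 from Kira, Liam.
Kira must be 13 (only option left). Strike 13 from Liam.
Liam must be 9 (only option left).

Frank=11, Kira=13, Alice=5, Erin=7, Liam=9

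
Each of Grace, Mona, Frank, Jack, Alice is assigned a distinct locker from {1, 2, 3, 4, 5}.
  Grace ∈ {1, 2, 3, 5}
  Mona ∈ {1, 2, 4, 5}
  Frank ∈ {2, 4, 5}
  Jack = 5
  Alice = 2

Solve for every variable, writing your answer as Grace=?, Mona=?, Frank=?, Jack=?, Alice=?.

Jack has just one choice, so Jack = 5. Remove 5 from Grace, Mona, Frank.
Alice has just one choice, so Alice = 2. Strike 2 from Grace, Mona, Frank.
Frank has just one choice, so Frank = 4. Remove 4 from Mona.
Mona must be 1 (only option left). Eliminate 1 elsewhere: Grace.
That leaves Grace = 3.

Grace=3, Mona=1, Frank=4, Jack=5, Alice=2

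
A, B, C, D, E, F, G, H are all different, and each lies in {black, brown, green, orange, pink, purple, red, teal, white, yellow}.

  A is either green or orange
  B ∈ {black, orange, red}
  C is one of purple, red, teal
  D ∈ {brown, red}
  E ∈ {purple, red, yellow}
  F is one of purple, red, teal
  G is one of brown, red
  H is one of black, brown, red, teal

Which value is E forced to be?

The 8 variables draw from only 8 values {black, brown, green, orange, purple, red, teal, yellow}, so each is used; only A can be green, hence A = green.
The 7 still-open variables draw from only 7 values {black, brown, orange, purple, red, teal, yellow}, so each is used; only B can be orange, hence B = orange.
The 6 still-open variables together cover exactly {black, brown, purple, red, teal, yellow} — 6 values for 6 variables — and black appears only in H's list, so H = black.
The 5 still-open variables together cover exactly {brown, purple, red, teal, yellow} — 5 values for 5 variables — and yellow appears only in E's list, so E = yellow.

yellow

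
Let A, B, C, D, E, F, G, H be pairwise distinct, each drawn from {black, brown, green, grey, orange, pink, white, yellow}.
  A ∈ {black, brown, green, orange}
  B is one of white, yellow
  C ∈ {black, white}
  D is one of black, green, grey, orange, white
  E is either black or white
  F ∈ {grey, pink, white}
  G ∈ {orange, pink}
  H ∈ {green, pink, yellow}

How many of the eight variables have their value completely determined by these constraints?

Among the 8 variables, brown fits only A (and all 8 values in {black, brown, green, grey, orange, pink, white, yellow} must be used), so A = brown.
The 2 variables C and E are confined to {black, white}, which locks those values in; drop them from B, D, F.
B has just one choice, so B = yellow. So H can't be yellow.
Determined: A=brown, B=yellow. The other variables each still have more than one consistent value. That makes 2.

2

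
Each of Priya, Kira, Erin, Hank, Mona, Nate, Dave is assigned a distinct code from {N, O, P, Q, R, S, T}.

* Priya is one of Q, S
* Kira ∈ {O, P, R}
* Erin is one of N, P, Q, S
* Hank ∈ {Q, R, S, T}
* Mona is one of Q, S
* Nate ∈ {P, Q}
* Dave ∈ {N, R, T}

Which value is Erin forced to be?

N

The 7 variables together cover exactly {N, O, P, Q, R, S, T} — 7 values for 7 variables — and O appears only in Kira's list, so Kira = O.
Priya and Mona share exactly the 2 values {Q, S}; by pigeonhole those values go to them, so strike Q, S from Erin, Hank, Nate.
Nate's domain is down to {P}, so Nate = P. Remove P from Erin.
So Erin = N.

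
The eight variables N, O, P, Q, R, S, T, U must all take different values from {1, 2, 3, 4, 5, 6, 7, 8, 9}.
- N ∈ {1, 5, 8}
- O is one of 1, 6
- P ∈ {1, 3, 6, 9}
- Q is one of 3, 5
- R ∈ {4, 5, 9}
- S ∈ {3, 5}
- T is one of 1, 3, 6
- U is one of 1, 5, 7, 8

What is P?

Among the 8 variables, 4 fits only R (and all 8 values in {1, 3, 4, 5, 6, 7, 8, 9} must be used), so R = 4.
The 7 still-open variables draw from only 7 values {1, 3, 5, 6, 7, 8, 9}, so each is used; only U can be 7, hence U = 7.
Among the 6 still-open variables, 8 fits only N (and all 6 values in {1, 3, 5, 6, 8, 9} must be used), so N = 8.
The 5 still-open variables draw from only 5 values {1, 3, 5, 6, 9}, so each is used; only P can be 9, hence P = 9.

9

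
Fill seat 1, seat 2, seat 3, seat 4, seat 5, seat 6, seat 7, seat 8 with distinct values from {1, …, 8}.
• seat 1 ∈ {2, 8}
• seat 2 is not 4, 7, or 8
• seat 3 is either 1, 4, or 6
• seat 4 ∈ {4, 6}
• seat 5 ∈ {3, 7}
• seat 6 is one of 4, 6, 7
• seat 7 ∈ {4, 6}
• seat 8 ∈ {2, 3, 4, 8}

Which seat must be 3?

seat 5

The 8 variables draw from only 8 values {1, 2, 3, 4, 5, 6, 7, 8}, so each is used; only seat 2 can be 5, hence seat 2 = 5.
The 7 still-open variables together cover exactly {1, 2, 3, 4, 6, 7, 8} — 7 values for 7 variables — and 1 appears only in seat 3's list, so seat 3 = 1.
seat 4 and seat 7 between them cover only {4, 6} — a naked pair. Remove those values from seat 6, seat 8.
seat 6's domain is down to {7}, so seat 6 = 7. Remove 7 from seat 5.
So 3 goes to seat 5.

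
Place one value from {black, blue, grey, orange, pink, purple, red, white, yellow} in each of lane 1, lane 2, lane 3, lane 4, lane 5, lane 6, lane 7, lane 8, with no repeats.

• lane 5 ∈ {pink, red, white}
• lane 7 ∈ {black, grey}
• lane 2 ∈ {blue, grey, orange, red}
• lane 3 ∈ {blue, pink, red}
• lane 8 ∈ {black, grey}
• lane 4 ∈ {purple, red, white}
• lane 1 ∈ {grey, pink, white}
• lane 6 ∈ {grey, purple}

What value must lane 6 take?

The 8 variables draw from only 8 values {black, blue, grey, orange, pink, purple, red, white}, so each is used; only lane 2 can be orange, hence lane 2 = orange.
The 7 still-open variables draw from only 7 values {black, blue, grey, pink, purple, red, white}, so each is used; only lane 3 can be blue, hence lane 3 = blue.
The 2 variables lane 7 and lane 8 are confined to {black, grey}, which locks those values in; drop them from lane 1, lane 6.
So lane 6 = purple.

purple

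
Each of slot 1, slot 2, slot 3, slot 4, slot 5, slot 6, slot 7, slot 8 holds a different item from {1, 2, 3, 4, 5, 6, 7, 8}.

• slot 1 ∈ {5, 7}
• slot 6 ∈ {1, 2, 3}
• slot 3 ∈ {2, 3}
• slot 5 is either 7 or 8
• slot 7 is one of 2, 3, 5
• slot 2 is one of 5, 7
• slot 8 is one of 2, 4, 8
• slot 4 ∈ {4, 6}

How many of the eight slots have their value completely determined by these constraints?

Among the 8 variables, 1 fits only slot 6 (and all 8 values in {1, 2, 3, 4, 5, 6, 7, 8} must be used), so slot 6 = 1.
Among the 7 still-open variables, 6 fits only slot 4 (and all 7 values in {2, 3, 4, 5, 6, 7, 8} must be used), so slot 4 = 6.
The 6 still-open variables together cover exactly {2, 3, 4, 5, 7, 8} — 6 values for 6 variables — and 4 appears only in slot 8's list, so slot 8 = 4.
The 5 still-open variables together cover exactly {2, 3, 5, 7, 8} — 5 values for 5 variables — and 8 appears only in slot 5's list, so slot 5 = 8.
slot 1 and slot 2 between them cover only {5, 7} — a naked pair. Remove those values from slot 7.
Determined: slot 4=6, slot 5=8, slot 6=1, slot 8=4. The other slots each still have more than one consistent value. That makes 4.

4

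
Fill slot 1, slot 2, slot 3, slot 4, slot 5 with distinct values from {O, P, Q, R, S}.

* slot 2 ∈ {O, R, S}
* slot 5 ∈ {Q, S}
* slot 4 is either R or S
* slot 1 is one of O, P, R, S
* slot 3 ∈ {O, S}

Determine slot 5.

The 5 variables together cover exactly {O, P, Q, R, S} — 5 values for 5 variables — and P appears only in slot 1's list, so slot 1 = P.
The 4 still-open variables together cover exactly {O, Q, R, S} — 4 values for 4 variables — and Q appears only in slot 5's list, so slot 5 = Q.

Q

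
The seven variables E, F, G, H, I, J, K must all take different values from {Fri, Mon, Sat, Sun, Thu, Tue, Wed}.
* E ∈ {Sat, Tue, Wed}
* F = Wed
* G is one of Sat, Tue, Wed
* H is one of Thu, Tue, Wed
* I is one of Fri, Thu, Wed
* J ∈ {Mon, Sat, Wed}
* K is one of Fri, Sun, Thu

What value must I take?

Fri

F has just one choice, so F = Wed. Strike Wed from E, G, H, I, J.
Among the 6 still-open variables, Mon fits only J (and all 6 values in {Fri, Mon, Sat, Sun, Thu, Tue} must be used), so J = Mon.
The 5 still-open variables together cover exactly {Fri, Sat, Sun, Thu, Tue} — 5 values for 5 variables — and Sun appears only in K's list, so K = Sun.
Among the 4 still-open variables, Fri fits only I (and all 4 values in {Fri, Sat, Thu, Tue} must be used), so I = Fri.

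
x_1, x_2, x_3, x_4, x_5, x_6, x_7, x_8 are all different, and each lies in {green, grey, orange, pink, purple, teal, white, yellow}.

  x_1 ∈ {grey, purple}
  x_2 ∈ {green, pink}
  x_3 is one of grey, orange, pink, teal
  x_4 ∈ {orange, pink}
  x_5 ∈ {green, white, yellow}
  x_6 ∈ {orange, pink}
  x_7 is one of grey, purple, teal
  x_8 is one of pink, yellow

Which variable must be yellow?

x_8

The 8 variables draw from only 8 values {green, grey, orange, pink, purple, teal, white, yellow}, so each is used; only x_5 can be white, hence x_5 = white.
Among the 7 still-open variables, green fits only x_2 (and all 7 values in {green, grey, orange, pink, purple, teal, yellow} must be used), so x_2 = green.
Among the 6 still-open variables, yellow fits only x_8 (and all 6 values in {grey, orange, pink, purple, teal, yellow} must be used), so x_8 = yellow.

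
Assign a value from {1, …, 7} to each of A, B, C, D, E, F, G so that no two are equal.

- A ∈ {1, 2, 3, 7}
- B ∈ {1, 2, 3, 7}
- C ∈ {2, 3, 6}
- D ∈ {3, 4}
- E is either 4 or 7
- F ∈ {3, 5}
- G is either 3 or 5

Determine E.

7

The 7 variables together cover exactly {1, 2, 3, 4, 5, 6, 7} — 7 values for 7 variables — and 6 appears only in C's list, so C = 6.
The 2 variables F and G are confined to {3, 5}, which locks those values in; drop them from A, B, D.
D must be 4 (only option left). Strike 4 from E.
So E = 7.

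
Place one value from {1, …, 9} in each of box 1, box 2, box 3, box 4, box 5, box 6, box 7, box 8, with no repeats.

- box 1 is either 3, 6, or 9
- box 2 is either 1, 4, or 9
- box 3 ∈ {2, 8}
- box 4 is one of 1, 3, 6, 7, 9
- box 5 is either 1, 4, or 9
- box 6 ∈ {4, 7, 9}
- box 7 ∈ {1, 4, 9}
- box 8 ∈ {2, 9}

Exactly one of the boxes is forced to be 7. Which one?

Among the 8 variables, 8 fits only box 3 (and all 8 values in {1, 2, 3, 4, 6, 7, 8, 9} must be used), so box 3 = 8.
The 7 still-open variables together cover exactly {1, 2, 3, 4, 6, 7, 9} — 7 values for 7 variables — and 2 appears only in box 8's list, so box 8 = 2.
box 2, box 5, box 7 share exactly the 3 values {1, 4, 9}; by pigeonhole those values go to them, so strike 1, 4, 9 from box 1, box 4, box 6.

box 6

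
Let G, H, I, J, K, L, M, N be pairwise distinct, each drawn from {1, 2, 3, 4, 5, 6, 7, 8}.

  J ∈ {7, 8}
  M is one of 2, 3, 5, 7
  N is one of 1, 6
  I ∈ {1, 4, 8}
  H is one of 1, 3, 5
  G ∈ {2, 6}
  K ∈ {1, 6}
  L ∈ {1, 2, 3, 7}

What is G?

2

The 8 variables together cover exactly {1, 2, 3, 4, 5, 6, 7, 8} — 8 values for 8 variables — and 4 appears only in I's list, so I = 4.
The 7 still-open variables together cover exactly {1, 2, 3, 5, 6, 7, 8} — 7 values for 7 variables — and 8 appears only in J's list, so J = 8.
K and N between them cover only {1, 6} — a naked pair. Remove those values from G, H, L.
So G = 2.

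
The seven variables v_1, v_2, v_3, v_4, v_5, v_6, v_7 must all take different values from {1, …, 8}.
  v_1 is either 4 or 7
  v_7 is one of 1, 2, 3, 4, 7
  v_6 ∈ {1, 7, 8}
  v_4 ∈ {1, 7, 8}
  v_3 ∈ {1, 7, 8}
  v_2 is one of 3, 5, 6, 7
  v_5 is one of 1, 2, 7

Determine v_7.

3

v_3, v_4, v_6 between them cover only {1, 7, 8} — a naked triple. Remove those values from v_1, v_2, v_5, v_7.
v_1 has just one choice, so v_1 = 4. So v_7 can't be 4.
v_5 must be 2 (only option left). Eliminate 2 elsewhere: v_7.
So v_7 = 3.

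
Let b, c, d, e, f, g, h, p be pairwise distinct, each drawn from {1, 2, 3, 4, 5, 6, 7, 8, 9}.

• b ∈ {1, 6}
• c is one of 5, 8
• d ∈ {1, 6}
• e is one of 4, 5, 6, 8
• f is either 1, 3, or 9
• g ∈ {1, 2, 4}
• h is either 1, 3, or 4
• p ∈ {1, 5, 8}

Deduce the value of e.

Among the 8 variables, 2 fits only g (and all 8 values in {1, 2, 3, 4, 5, 6, 8, 9} must be used), so g = 2.
Among the 7 still-open variables, 9 fits only f (and all 7 values in {1, 3, 4, 5, 6, 8, 9} must be used), so f = 9.
The 6 still-open variables together cover exactly {1, 3, 4, 5, 6, 8} — 6 values for 6 variables — and 3 appears only in h's list, so h = 3.
The 5 still-open variables draw from only 5 values {1, 4, 5, 6, 8}, so each is used; only e can be 4, hence e = 4.

4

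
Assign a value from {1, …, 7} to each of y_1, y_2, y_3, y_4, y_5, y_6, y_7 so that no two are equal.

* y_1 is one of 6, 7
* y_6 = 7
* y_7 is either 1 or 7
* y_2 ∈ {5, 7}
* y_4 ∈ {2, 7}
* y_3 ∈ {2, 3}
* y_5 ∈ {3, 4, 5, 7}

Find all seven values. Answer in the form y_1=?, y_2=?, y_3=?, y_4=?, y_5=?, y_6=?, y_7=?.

y_6's domain is down to {7}, so y_6 = 7. So y_1, y_2, y_4, y_5, y_7 can't be 7.
y_7 has just one choice, so y_7 = 1.
That leaves y_1 = 6.
That leaves y_2 = 5. Strike 5 from y_5.
y_4's domain is down to {2}, so y_4 = 2. So y_3 can't be 2.
That leaves y_3 = 3. Eliminate 3 elsewhere: y_5.
y_5 must be 4 (only option left).

y_1=6, y_2=5, y_3=3, y_4=2, y_5=4, y_6=7, y_7=1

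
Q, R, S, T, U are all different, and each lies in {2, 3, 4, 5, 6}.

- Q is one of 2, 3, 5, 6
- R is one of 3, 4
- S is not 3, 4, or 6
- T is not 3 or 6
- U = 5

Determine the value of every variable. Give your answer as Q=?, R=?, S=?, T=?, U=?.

Q=6, R=3, S=2, T=4, U=5

U must be 5 (only option left). So Q, S, T can't be 5.
S's domain is down to {2}, so S = 2. Remove 2 from Q, T.
T's domain is down to {4}, so T = 4. Strike 4 from R.
R must be 3 (only option left). So Q can't be 3.
Q must be 6 (only option left).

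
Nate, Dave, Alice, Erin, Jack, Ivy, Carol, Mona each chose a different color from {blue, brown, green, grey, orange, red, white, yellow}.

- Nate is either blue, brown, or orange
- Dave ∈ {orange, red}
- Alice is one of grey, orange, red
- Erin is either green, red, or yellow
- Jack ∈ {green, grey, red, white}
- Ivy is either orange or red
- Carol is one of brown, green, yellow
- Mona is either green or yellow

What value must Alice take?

The 8 variables draw from only 8 values {blue, brown, green, grey, orange, red, white, yellow}, so each is used; only Nate can be blue, hence Nate = blue.
Among the 7 still-open variables, brown fits only Carol (and all 7 values in {brown, green, grey, orange, red, white, yellow} must be used), so Carol = brown.
Among the 6 still-open variables, white fits only Jack (and all 6 values in {green, grey, orange, red, white, yellow} must be used), so Jack = white.
The 5 still-open variables draw from only 5 values {green, grey, orange, red, yellow}, so each is used; only Alice can be grey, hence Alice = grey.

grey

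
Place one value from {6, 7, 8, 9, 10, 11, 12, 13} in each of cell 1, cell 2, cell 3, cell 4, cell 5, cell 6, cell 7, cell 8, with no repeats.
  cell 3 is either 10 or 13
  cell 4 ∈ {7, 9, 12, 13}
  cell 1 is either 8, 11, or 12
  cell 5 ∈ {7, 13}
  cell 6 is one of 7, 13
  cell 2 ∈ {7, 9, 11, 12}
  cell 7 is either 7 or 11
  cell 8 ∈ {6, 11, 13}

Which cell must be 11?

cell 7

The 8 variables together cover exactly {6, 7, 8, 9, 10, 11, 12, 13} — 8 values for 8 variables — and 6 appears only in cell 8's list, so cell 8 = 6.
The 7 still-open variables together cover exactly {7, 8, 9, 10, 11, 12, 13} — 7 values for 7 variables — and 8 appears only in cell 1's list, so cell 1 = 8.
The 6 still-open variables together cover exactly {7, 9, 10, 11, 12, 13} — 6 values for 6 variables — and 10 appears only in cell 3's list, so cell 3 = 10.
The 2 variables cell 5 and cell 6 are confined to {7, 13}, which locks those values in; drop them from cell 2, cell 4, cell 7.
So 11 goes to cell 7.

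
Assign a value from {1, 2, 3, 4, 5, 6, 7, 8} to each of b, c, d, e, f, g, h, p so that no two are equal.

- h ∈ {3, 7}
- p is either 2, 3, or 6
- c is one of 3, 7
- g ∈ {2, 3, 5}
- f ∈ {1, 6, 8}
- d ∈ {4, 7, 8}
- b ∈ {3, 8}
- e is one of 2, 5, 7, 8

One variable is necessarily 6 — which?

p

The 8 variables together cover exactly {1, 2, 3, 4, 5, 6, 7, 8} — 8 values for 8 variables — and 1 appears only in f's list, so f = 1.
The 7 still-open variables draw from only 7 values {2, 3, 4, 5, 6, 7, 8}, so each is used; only d can be 4, hence d = 4.
The 6 still-open variables draw from only 6 values {2, 3, 5, 6, 7, 8}, so each is used; only p can be 6, hence p = 6.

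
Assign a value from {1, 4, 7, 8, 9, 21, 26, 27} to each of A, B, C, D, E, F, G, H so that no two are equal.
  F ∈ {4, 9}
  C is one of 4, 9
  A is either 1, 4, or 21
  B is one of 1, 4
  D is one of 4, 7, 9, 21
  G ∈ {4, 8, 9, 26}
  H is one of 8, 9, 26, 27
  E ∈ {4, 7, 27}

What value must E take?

27

C and F share exactly the 2 values {4, 9}; by pigeonhole those values go to them, so strike 4, 9 from A, B, D, E, G, H.
B has just one choice, so B = 1. Eliminate 1 elsewhere: A.
A must be 21 (only option left). Remove 21 from D.
D has just one choice, so D = 7. Remove 7 from E.
So E = 27.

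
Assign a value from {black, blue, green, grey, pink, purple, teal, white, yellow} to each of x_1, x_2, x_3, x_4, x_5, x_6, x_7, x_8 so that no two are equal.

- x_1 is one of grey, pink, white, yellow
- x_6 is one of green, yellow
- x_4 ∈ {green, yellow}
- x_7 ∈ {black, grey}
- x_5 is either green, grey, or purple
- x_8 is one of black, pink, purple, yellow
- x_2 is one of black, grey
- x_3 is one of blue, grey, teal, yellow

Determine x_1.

x_2 and x_7 share exactly the 2 values {black, grey}; by pigeonhole those values go to them, so strike black, grey from x_1, x_3, x_5, x_8.
The 2 variables x_4 and x_6 are confined to {green, yellow}, which locks those values in; drop them from x_1, x_3, x_5, x_8.
x_5 must be purple (only option left). Eliminate purple elsewhere: x_8.
That leaves x_8 = pink. Remove pink from x_1.
So x_1 = white.

white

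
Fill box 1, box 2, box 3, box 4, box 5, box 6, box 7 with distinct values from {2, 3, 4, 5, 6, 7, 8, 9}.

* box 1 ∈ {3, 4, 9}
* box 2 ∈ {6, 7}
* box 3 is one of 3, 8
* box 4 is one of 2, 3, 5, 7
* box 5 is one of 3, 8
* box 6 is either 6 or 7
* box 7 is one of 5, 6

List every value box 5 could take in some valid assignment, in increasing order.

3, 8

box 2 and box 6 share exactly the 2 values {6, 7}; by pigeonhole those values go to them, so strike 6, 7 from box 4, box 7.
That leaves box 7 = 5. So box 4 can't be 5.
The 2 variables box 3 and box 5 are confined to {3, 8}, which locks those values in; drop them from box 1, box 4.
box 4's domain is down to {2}, so box 4 = 2.
No further eliminations apply; box 5 can still be any of 3, 8.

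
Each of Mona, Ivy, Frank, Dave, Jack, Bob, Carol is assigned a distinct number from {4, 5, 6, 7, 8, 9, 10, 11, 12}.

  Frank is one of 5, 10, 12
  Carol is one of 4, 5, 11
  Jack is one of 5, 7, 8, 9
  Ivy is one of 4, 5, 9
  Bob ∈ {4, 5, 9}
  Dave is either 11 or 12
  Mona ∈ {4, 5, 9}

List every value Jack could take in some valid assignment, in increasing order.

7, 8

The 3 variables Mona, Ivy, Bob are confined to {4, 5, 9}, which locks those values in; drop them from Frank, Jack, Carol.
Carol must be 11 (only option left). Remove 11 from Dave.
Dave's domain is down to {12}, so Dave = 12. Eliminate 12 elsewhere: Frank.
Frank has just one choice, so Frank = 10.
No further eliminations apply; Jack can still be any of 7, 8.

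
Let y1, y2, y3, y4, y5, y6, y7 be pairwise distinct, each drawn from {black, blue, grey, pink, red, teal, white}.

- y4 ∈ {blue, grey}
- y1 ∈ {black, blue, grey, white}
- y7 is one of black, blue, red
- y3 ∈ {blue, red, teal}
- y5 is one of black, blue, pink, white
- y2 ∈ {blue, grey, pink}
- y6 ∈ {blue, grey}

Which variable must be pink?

y2

Among the 7 variables, teal fits only y3 (and all 7 values in {black, blue, grey, pink, red, teal, white} must be used), so y3 = teal.
The 6 still-open variables together cover exactly {black, blue, grey, pink, red, white} — 6 values for 6 variables — and red appears only in y7's list, so y7 = red.
y4 and y6 between them cover only {blue, grey} — a naked pair. Remove those values from y1, y2, y5.
So pink goes to y2.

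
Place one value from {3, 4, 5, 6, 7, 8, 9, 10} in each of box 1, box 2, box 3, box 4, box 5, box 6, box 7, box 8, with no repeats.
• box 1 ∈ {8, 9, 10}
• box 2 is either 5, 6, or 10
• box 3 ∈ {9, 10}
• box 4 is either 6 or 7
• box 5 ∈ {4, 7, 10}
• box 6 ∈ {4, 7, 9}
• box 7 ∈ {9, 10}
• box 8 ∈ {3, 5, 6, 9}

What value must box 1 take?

Among the 8 variables, 3 fits only box 8 (and all 8 values in {3, 4, 5, 6, 7, 8, 9, 10} must be used), so box 8 = 3.
The 7 still-open variables draw from only 7 values {4, 5, 6, 7, 8, 9, 10}, so each is used; only box 2 can be 5, hence box 2 = 5.
The 6 still-open variables together cover exactly {4, 6, 7, 8, 9, 10} — 6 values for 6 variables — and 6 appears only in box 4's list, so box 4 = 6.
The 5 still-open variables draw from only 5 values {4, 7, 8, 9, 10}, so each is used; only box 1 can be 8, hence box 1 = 8.

8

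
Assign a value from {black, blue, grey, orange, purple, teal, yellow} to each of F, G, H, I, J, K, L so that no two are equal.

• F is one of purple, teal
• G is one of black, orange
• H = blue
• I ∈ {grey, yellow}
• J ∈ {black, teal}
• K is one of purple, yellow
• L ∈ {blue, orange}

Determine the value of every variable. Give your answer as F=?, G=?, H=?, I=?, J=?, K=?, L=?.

H must be blue (only option left). Strike blue from L.
L must be orange (only option left). So G can't be orange.
G's domain is down to {black}, so G = black. Remove black from J.
J has just one choice, so J = teal. Strike teal from F.
F must be purple (only option left). Strike purple from K.
K's domain is down to {yellow}, so K = yellow. Strike yellow from I.
I's domain is down to {grey}, so I = grey.

F=purple, G=black, H=blue, I=grey, J=teal, K=yellow, L=orange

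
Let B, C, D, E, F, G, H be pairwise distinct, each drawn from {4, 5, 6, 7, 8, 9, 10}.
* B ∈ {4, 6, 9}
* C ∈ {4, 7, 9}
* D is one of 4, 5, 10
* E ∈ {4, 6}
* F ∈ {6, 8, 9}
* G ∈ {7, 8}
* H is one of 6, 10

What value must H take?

10

The 7 variables draw from only 7 values {4, 5, 6, 7, 8, 9, 10}, so each is used; only D can be 5, hence D = 5.
The 6 still-open variables draw from only 6 values {4, 6, 7, 8, 9, 10}, so each is used; only H can be 10, hence H = 10.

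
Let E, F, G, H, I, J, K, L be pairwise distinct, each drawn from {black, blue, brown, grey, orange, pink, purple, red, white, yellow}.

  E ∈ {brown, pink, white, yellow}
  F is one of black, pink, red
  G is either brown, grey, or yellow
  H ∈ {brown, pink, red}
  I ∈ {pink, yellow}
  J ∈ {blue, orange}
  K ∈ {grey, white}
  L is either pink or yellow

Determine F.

The 2 variables I and L are confined to {pink, yellow}, which locks those values in; drop them from E, F, G, H.
E, G, K between them cover only {brown, grey, white} — a naked triple. Remove those values from H.
H's domain is down to {red}, so H = red. Strike red from F.
So F = black.

black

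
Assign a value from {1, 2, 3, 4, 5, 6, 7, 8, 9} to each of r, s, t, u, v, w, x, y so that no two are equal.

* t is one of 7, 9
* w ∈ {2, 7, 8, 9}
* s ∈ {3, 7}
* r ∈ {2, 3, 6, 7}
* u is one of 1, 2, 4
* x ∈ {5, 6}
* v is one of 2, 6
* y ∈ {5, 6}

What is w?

8

x and y share exactly the 2 values {5, 6}; by pigeonhole those values go to them, so strike 5, 6 from r, v.
That leaves v = 2. Remove 2 from r, u, w.
r and s between them cover only {3, 7} — a naked pair. Remove those values from t, w.
t must be 9 (only option left). Remove 9 from w.
So w = 8.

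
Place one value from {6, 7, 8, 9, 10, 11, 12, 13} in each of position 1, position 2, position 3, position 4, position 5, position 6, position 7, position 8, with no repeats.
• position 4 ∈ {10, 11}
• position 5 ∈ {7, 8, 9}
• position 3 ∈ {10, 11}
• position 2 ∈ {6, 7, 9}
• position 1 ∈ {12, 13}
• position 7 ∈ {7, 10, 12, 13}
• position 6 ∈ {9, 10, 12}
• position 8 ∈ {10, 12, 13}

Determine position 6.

The 8 variables together cover exactly {6, 7, 8, 9, 10, 11, 12, 13} — 8 values for 8 variables — and 6 appears only in position 2's list, so position 2 = 6.
The 7 still-open variables together cover exactly {7, 8, 9, 10, 11, 12, 13} — 7 values for 7 variables — and 8 appears only in position 5's list, so position 5 = 8.
Among the 6 still-open variables, 7 fits only position 7 (and all 6 values in {7, 9, 10, 11, 12, 13} must be used), so position 7 = 7.
The 5 still-open variables draw from only 5 values {9, 10, 11, 12, 13}, so each is used; only position 6 can be 9, hence position 6 = 9.

9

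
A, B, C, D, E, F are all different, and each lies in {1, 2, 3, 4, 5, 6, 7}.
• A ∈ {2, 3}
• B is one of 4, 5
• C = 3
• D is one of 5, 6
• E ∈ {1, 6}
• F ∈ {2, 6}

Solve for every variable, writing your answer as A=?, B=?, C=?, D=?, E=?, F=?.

C must be 3 (only option left). So A can't be 3.
A must be 2 (only option left). Strike 2 from F.
F has just one choice, so F = 6. Remove 6 from D, E.
D must be 5 (only option left). Eliminate 5 elsewhere: B.
That leaves E = 1.
B's domain is down to {4}, so B = 4.

A=2, B=4, C=3, D=5, E=1, F=6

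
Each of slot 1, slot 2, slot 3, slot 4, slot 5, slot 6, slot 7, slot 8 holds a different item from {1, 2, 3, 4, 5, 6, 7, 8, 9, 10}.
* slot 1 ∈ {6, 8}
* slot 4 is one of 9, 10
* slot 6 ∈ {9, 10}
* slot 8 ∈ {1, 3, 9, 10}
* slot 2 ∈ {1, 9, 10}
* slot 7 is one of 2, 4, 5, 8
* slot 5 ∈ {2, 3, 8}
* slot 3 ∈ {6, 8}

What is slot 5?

slot 1 and slot 3 share exactly the 2 values {6, 8}; by pigeonhole those values go to them, so strike 6, 8 from slot 5, slot 7.
slot 4 and slot 6 between them cover only {9, 10} — a naked pair. Remove those values from slot 2, slot 8.
slot 2's domain is down to {1}, so slot 2 = 1. Remove 1 from slot 8.
slot 8 has just one choice, so slot 8 = 3. Strike 3 from slot 5.
So slot 5 = 2.

2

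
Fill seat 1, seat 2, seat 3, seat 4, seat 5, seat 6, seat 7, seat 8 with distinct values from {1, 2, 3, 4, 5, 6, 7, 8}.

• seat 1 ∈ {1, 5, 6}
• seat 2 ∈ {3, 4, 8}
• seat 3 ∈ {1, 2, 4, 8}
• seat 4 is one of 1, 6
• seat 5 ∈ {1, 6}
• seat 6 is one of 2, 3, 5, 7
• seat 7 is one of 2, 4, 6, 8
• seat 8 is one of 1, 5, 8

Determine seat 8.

The 8 variables together cover exactly {1, 2, 3, 4, 5, 6, 7, 8} — 8 values for 8 variables — and 7 appears only in seat 6's list, so seat 6 = 7.
The 7 still-open variables together cover exactly {1, 2, 3, 4, 5, 6, 8} — 7 values for 7 variables — and 3 appears only in seat 2's list, so seat 2 = 3.
The 2 variables seat 4 and seat 5 are confined to {1, 6}, which locks those values in; drop them from seat 1, seat 3, seat 7, seat 8.
seat 1's domain is down to {5}, so seat 1 = 5. Strike 5 from seat 8.
So seat 8 = 8.

8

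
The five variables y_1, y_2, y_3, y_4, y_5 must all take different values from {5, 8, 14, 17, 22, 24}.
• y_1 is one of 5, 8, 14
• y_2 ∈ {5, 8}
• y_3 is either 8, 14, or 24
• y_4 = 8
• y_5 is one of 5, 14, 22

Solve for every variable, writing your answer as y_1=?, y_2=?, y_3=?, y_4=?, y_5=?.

y_4's domain is down to {8}, so y_4 = 8. Remove 8 from y_1, y_2, y_3.
y_2 has just one choice, so y_2 = 5. Remove 5 from y_1, y_5.
y_1's domain is down to {14}, so y_1 = 14. Eliminate 14 elsewhere: y_3, y_5.
That leaves y_3 = 24.
y_5's domain is down to {22}, so y_5 = 22.

y_1=14, y_2=5, y_3=24, y_4=8, y_5=22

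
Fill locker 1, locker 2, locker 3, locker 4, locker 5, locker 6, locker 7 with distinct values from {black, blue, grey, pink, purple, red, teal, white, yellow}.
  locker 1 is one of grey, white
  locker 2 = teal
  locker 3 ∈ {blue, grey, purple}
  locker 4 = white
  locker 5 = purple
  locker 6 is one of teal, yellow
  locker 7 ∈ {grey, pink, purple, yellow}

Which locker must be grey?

locker 1

locker 2 has just one choice, so locker 2 = teal. Remove teal from locker 6.
locker 4's domain is down to {white}, so locker 4 = white. So locker 1 can't be white.
So grey goes to locker 1.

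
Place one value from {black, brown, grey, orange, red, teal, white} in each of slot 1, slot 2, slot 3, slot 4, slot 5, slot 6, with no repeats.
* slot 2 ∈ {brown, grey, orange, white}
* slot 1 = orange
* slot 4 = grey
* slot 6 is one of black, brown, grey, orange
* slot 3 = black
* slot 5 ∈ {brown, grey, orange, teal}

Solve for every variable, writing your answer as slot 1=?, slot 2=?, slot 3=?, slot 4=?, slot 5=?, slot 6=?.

slot 1=orange, slot 2=white, slot 3=black, slot 4=grey, slot 5=teal, slot 6=brown

slot 1 has just one choice, so slot 1 = orange. Eliminate orange elsewhere: slot 2, slot 5, slot 6.
slot 3 has just one choice, so slot 3 = black. Eliminate black elsewhere: slot 6.
slot 4's domain is down to {grey}, so slot 4 = grey. Eliminate grey elsewhere: slot 2, slot 5, slot 6.
slot 6 must be brown (only option left). Strike brown from slot 2, slot 5.
slot 2's domain is down to {white}, so slot 2 = white.
slot 5's domain is down to {teal}, so slot 5 = teal.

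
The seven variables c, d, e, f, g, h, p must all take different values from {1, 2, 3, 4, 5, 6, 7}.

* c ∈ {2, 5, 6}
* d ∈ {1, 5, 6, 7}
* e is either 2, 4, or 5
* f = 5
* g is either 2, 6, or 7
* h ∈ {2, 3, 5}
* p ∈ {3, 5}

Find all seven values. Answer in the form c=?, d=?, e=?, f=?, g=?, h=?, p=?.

f must be 5 (only option left). Strike 5 from c, d, e, h, p.
p must be 3 (only option left). Remove 3 from h.
h's domain is down to {2}, so h = 2. Strike 2 from c, e, g.
c has just one choice, so c = 6. Remove 6 from d, g.
That leaves e = 4.
g's domain is down to {7}, so g = 7. So d can't be 7.
d's domain is down to {1}, so d = 1.

c=6, d=1, e=4, f=5, g=7, h=2, p=3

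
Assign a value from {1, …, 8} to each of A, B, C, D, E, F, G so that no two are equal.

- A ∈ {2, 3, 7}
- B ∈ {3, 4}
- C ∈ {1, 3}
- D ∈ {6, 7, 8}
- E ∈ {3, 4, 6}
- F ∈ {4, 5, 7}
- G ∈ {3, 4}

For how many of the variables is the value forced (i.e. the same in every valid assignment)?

2

The 2 variables B and G are confined to {3, 4}, which locks those values in; drop them from A, C, E, F.
C has just one choice, so C = 1.
E's domain is down to {6}, so E = 6. Strike 6 from D.
Determined: C=1, E=6. The other variables each still have more than one consistent value. That makes 2.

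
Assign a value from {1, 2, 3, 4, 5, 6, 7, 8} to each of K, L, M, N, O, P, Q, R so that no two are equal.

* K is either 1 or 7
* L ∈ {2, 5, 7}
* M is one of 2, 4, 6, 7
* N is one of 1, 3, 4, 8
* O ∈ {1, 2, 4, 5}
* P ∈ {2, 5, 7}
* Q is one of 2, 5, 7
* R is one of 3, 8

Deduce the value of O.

The 8 variables draw from only 8 values {1, 2, 3, 4, 5, 6, 7, 8}, so each is used; only M can be 6, hence M = 6.
L, P, Q share exactly the 3 values {2, 5, 7}; by pigeonhole those values go to them, so strike 2, 5, 7 from K, O.
That leaves K = 1. Remove 1 from N, O.
So O = 4.

4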